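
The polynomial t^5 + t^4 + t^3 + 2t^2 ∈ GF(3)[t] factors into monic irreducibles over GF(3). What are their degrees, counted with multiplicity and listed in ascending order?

1, 1, 3

Write g(t) = t^5 + t^4 + t^3 + 2t^2.
Roots in GF(3): g(0) = 0 → root; g(1) = 2; g(2) = 1.
Linear factors from roots: (t).
Complete factorization: g(t) = (t)^2·(t^3 + t^2 + t + 2).
Factor degrees with multiplicity: 1 + 1 + 3 = 5.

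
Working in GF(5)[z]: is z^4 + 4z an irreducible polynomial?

Write g(z) = z^4 + 4z.
Check for roots in GF(5): g(0) = 0 → root; g(1) = 0 → root; g(2) = 4; g(3) = 3; g(4) = 2.
g(0) = 0, so (z) divides g(z); g is reducible.

No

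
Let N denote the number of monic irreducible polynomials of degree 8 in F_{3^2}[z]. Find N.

5380020

The number of monic irreducibles of degree 8 over GF(9) is (1/8)·Σ_{d∣8} μ(8/d) 9^d.
Divisors of 8: 1, 2, 4, 8; μ(8/d) for each: 0, 0, -1, 1.
Σ = − 9^4 + 9^8 = 43040160.
N = 43040160/8 = 5380020.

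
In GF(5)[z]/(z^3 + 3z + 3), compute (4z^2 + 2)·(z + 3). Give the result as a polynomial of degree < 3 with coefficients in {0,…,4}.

Multiply in GF(5)[z]: (4z^2 + 2)·(z + 3) = 4z^3 + 2z^2 + 2z + 1.
Reduce using z^3 ≡ 2z + 2 (mod z^3 + 3z + 3).
Reduced: 2z^2 + 4.

2z^2 + 4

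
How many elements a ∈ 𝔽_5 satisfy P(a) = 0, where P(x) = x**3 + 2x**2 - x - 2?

Evaluate at each of the 5 elements of 𝔽_5:
P(0) = 3; P(1) = 0 → root; P(2) = 2; P(3) = 0 → root; P(4) = 0 → root.
Roots: {1, 3, 4}.

3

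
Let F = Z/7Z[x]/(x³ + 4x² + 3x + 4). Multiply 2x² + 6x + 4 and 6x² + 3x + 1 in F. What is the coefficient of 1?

0

Multiply in Z/7Z[x]: (2x² + 6x + 4)·(6x² + 3x + 1) = 5x⁴ + 2x² + 4x + 4.
Reduce using x³ ≡ 3x² + 4x + 3 (mod x³ + 4x² + 3x + 4).
Reduced: 4x² + 2x.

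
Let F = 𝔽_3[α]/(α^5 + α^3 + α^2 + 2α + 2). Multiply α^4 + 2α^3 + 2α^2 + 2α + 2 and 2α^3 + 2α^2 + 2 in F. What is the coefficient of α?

Multiply in 𝔽_3[α]: (α^4 + 2α^3 + 2α^2 + 2α + 2)·(2α^3 + 2α^2 + 2) = 2α^7 + 2α^5 + α^4 + 2α^2 + α + 1.
Reduce using α^5 ≡ 2α^3 + 2α^2 + α + 1 (mod α^5 + α^3 + α^2 + 2α + 2).
Reduced: 2α^4 + 2α^3 + α^2 + α + 1.

1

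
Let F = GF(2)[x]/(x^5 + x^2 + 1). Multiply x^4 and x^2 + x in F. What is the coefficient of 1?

Multiply in GF(2)[x]: (x^4)·(x^2 + x) = x^6 + x^5.
Reduce using x^5 ≡ x^2 + 1 (mod x^5 + x^2 + 1).
Reduced: x^3 + x^2 + x + 1.

1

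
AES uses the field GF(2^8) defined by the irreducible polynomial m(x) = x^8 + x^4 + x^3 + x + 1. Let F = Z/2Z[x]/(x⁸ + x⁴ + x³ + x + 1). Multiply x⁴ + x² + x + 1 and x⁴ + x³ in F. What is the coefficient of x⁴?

Multiply in Z/2Z[x]: (x⁴ + x² + x + 1)·(x⁴ + x³) = x⁸ + x⁷ + x⁶ + x³.
Reduce using x⁸ ≡ x⁴ + x³ + x + 1 (mod x⁸ + x⁴ + x³ + x + 1).
Reduced: x⁷ + x⁶ + x⁴ + x + 1.

1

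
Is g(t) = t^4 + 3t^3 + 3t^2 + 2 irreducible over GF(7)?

Check for roots in GF(7): g(0) = 2; g(1) = 2; g(2) = 5; g(3) = 2; g(4) = 1; g(5) = 6; g(6) = 3.
No roots, so no linear factors.
Degree-2 irreducible divisors: test the 21 monic irreducibles of degree 2 over GF(7).
None of them divide g (all give nonzero remainder).
No irreducible factor of degree ≤ 2 exists, so g is irreducible over GF(7).

Yes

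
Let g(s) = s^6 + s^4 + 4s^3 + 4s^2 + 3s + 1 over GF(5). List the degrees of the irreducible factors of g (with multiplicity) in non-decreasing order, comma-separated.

Roots in GF(5): g(0) = 1; g(1) = 4; g(2) = 0 → root; g(3) = 4; g(4) = 0 → root.
Linear factors from roots: (s + 3), (s + 1).
Complete factorization: g(s) = (s + 1)·(s + 3)·(s^4 + s^3 + 4s^2 + 2).
Factor degrees with multiplicity: 1 + 1 + 4 = 6.

1, 1, 4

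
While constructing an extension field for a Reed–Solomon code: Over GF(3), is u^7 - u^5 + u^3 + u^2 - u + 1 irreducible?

Yes

Write m(u) = u^7 - u^5 + u^3 + u^2 - u + 1.
Check for roots in GF(3): m(0) = 1; m(1) = 2; m(2) = 2.
No roots, so no linear factors.
Monic irreducibles of degree 2 over GF(3): u^2 + 1, u^2 + u - 1, u^2 - u - 1.
None of them divide m (all give nonzero remainder).
Degree-3 irreducible divisors: test the 8 monic irreducibles of degree 3 over GF(3).
None of them divide m (all give nonzero remainder).
No irreducible factor of degree ≤ 3 exists, so m is irreducible over GF(3).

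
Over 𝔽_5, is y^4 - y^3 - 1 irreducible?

Write h(y) = y^4 - y^3 - 1.
Check for roots in 𝔽_5: h(0) = 4; h(1) = 4; h(2) = 2; h(3) = 3; h(4) = 1.
No roots, so no linear factors.
Degree-2 irreducible divisors: test the 10 monic irreducibles of degree 2 over GF(5).
None of them divide h (all give nonzero remainder).
No irreducible factor of degree ≤ 2 exists, so h is irreducible over GF(5).

Yes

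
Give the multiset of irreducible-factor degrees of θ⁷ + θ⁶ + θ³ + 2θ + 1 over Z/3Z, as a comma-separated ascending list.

Write f(θ) = θ⁷ + θ⁶ + θ³ + 2θ + 1.
Roots in Z/3Z: f(0) = 1; f(1) = 0 → root; f(2) = 1.
Linear factors from roots: (θ + 2).
Complete factorization: f(θ) = (θ + 2)^3·(θ² + 1)·(θ² + θ + 2).
Factor degrees with multiplicity: 1 + 1 + 1 + 2 + 2 = 7.

1, 1, 1, 2, 2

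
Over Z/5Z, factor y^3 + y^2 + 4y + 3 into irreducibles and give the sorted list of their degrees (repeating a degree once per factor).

Write g(y) = y^3 + y^2 + 4y + 3.
Roots in Z/5Z: g(0) = 3; g(1) = 4; g(2) = 3; g(3) = 1; g(4) = 4.
Complete factorization: g(y) = (y^3 + y^2 + 4y + 3).
Factor degrees with multiplicity: 3 = 3.

3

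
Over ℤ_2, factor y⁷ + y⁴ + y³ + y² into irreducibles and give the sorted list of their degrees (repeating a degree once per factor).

1, 1, 1, 1, 3

Write f(y) = y⁷ + y⁴ + y³ + y².
Roots in ℤ_2: f(0) = 0 → root; f(1) = 0 → root.
Linear factors from roots: (y), (y + 1).
Complete factorization: f(y) = (y)^2·(y + 1)^2·(y³ + y + 1).
Factor degrees with multiplicity: 1 + 1 + 1 + 1 + 3 = 7.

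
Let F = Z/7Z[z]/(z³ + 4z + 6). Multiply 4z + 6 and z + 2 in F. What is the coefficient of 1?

Multiply in Z/7Z[z]: (4z + 6)·(z + 2) = 4z² + 5.
Reduced: 4z² + 5.

5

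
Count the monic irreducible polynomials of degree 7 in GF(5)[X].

11160

The number of monic irreducibles of degree 7 over GF(5) is (1/7)·Σ_{d∣7} μ(7/d) 5^d.
Divisors of 7: 1, 7; μ(7/d) for each: -1, 1.
Σ = − 5^1 + 5^7 = 78120.
N = 78120/7 = 11160.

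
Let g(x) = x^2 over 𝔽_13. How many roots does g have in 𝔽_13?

1

Evaluate at each of the 13 elements of 𝔽_13:
g(0) = 0 → root; g(1) = 1; g(2) = 4; g(3) = 9; g(4) = 3; g(5) = 12; g(6) = 10; g(7) = 10; g(8) = 12; g(9) = 3; g(10) = 9; g(11) = 4; g(12) = 1.
Roots: {0}.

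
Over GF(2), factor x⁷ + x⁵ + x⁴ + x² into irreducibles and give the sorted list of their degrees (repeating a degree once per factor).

1, 1, 1, 1, 1, 2

Write f(x) = x⁷ + x⁵ + x⁴ + x².
Roots in GF(2): f(0) = 0 → root; f(1) = 0 → root.
Linear factors from roots: (x), (x + 1).
Complete factorization: f(x) = (x)^2·(x + 1)^3·(x² + x + 1).
Factor degrees with multiplicity: 1 + 1 + 1 + 1 + 1 + 2 = 7.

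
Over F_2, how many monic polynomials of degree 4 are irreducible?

3

The number of monic irreducibles of degree 4 over GF(2) is (1/4)·Σ_{d∣4} μ(4/d) 2^d.
Divisors of 4: 1, 2, 4; μ(4/d) for each: 0, -1, 1.
Σ = − 2^2 + 2^4 = 12.
N = 12/4 = 3.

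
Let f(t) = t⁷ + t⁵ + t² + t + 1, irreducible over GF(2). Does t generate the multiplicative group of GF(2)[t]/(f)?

Yes

|GF(2^7)^×| = 2^7 − 1 = 127. Prime factorization: 127 = 127.
f is primitive ⇔ t has order 127 in GF(2)[t]/(f), i.e. t^(127/q) ≠ 1 for each prime q | 127.
t^(1) mod f = t.
None equal 1, so t has full order 127; f is primitive.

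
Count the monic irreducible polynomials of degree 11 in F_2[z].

186

Gauss's count: N_{2}(11) = (1/11) Σ_{d|11} μ(11/d)·2^d.
Divisors of 11: 1, 11; μ(11/d) for each: -1, 1.
Σ = − 2^1 + 2^11 = 2046.
N = 2046/11 = 186.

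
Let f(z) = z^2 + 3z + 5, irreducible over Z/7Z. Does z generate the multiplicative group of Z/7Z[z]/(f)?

Yes

|GF(7^2)^×| = 7^2 − 1 = 48. Prime factorization: 48 = 2^4·3.
f is primitive ⇔ z has order 48 in GF(7)[z]/(f), i.e. z^(48/q) ≠ 1 for each prime q | 48.
z^(24) mod f = 6.
z^(16) mod f = 4.
None equal 1, so z has full order 48; f is primitive.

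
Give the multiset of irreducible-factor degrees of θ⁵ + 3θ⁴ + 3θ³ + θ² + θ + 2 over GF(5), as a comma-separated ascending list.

Write f(θ) = θ⁵ + 3θ⁴ + 3θ³ + θ² + θ + 2.
Roots in GF(5): f(0) = 2; f(1) = 1; f(2) = 2; f(3) = 1; f(4) = 1.
Complete factorization: f(θ) = (θ⁵ + 3θ⁴ + 3θ³ + θ² + θ + 2).
Factor degrees with multiplicity: 5 = 5.

5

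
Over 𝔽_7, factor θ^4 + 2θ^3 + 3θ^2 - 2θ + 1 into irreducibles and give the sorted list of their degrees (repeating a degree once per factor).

Write g(θ) = θ^4 + 2θ^3 + 3θ^2 - 2θ + 1.
Complete factorization: g(θ) = (θ^4 + 2θ^3 + 3θ^2 - 2θ + 1).
Factor degrees with multiplicity: 4 = 4.

4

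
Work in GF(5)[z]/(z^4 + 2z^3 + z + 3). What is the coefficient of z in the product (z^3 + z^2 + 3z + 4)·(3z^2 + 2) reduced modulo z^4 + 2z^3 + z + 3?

Multiply in GF(5)[z]: (z^3 + z^2 + 3z + 4)·(3z^2 + 2) = 3z^5 + 3z^4 + z^3 + 4z^2 + z + 3.
Reduce using z^4 ≡ 3z^3 + 4z + 2 (mod z^4 + 2z^3 + z + 3).
Reduced: 2z^3 + z^2 + 2.

0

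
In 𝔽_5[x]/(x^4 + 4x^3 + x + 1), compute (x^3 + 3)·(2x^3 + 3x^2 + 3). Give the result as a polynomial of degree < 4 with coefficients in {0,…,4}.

Multiply in 𝔽_5[x]: (x^3 + 3)·(2x^3 + 3x^2 + 3) = 2x^6 + 3x^5 + 4x^3 + 4x^2 + 4.
Reduce using x^4 ≡ x^3 + 4x + 4 (mod x^4 + 4x^3 + x + 1).
Reduced: 2x^3 + 2x^2 + 4.

2x^3 + 2x^2 + 4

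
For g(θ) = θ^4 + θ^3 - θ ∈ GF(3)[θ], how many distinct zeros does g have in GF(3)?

Evaluate at each of the 3 elements of GF(3):
g(0) = 0 → root; g(1) = 1; g(2) = 1.
Roots: {0}.

1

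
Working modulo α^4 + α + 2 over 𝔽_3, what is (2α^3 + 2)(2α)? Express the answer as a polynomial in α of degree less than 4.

1

Multiply in 𝔽_3[α]: (2α^3 + 2)·(2α) = α^4 + α.
Reduce using α^4 ≡ 2α + 1 (mod α^4 + α + 2).
Reduced: 1.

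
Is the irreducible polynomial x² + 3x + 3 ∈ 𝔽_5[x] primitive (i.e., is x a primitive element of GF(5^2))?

Yes

Write f(x) = x² + 3x + 3.
|GF(5^2)^×| = 5^2 − 1 = 24. Prime factorization: 24 = 2^3·3.
f is primitive ⇔ x has order 24 in GF(5)[x]/(f), i.e. x^(24/q) ≠ 1 for each prime q | 24.
x^(12) mod f = 4.
x^(8) mod f = x + 1.
None equal 1, so x has full order 24; f is primitive.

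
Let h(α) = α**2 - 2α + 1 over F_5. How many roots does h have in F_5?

1

Evaluate at each of the 5 elements of F_5:
h(0) = 1; h(1) = 0 → root; h(2) = 1; h(3) = 4; h(4) = 4.
Roots: {1}.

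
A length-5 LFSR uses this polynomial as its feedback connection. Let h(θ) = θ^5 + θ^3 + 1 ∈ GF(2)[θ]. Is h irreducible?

Yes

Check for roots in GF(2): h(0) = 1; h(1) = 1.
No roots, so no linear factors.
Monic irreducibles of degree 2 over GF(2): θ^2 + θ + 1.
None of them divide h (all give nonzero remainder).
No irreducible factor of degree ≤ 2 exists, so h is irreducible over GF(2).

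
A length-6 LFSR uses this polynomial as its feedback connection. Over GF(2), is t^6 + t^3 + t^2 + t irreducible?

No

Write g(t) = t^6 + t^3 + t^2 + t.
Check for roots in GF(2): g(0) = 0 → root; g(1) = 0 → root.
g(0) = 0, so (t) divides g(t); g is reducible.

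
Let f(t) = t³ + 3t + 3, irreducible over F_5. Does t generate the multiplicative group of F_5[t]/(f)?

Yes

|GF(5^3)^×| = 5^3 − 1 = 124. Prime factorization: 124 = 2^2·31.
f is primitive ⇔ t has order 124 in GF(5)[t]/(f), i.e. t^(124/q) ≠ 1 for each prime q | 124.
t^(62) mod f = 4.
t^(4) mod f = 2t² + 2t.
None equal 1, so t has full order 124; f is primitive.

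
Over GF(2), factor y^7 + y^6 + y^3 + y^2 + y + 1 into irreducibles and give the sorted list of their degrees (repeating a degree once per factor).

1, 3, 3

Write f(y) = y^7 + y^6 + y^3 + y^2 + y + 1.
Roots in GF(2): f(0) = 1; f(1) = 0 → root.
Linear factors from roots: (y + 1).
Complete factorization: f(y) = (y + 1)·(y^3 + y + 1)^2.
Factor degrees with multiplicity: 1 + 3 + 3 = 7.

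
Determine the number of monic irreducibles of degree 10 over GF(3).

x^(3^10) − x is the product of all monic irreducibles of degree dividing 10; Möbius inversion gives N = (1/10) Σ μ(10/d)·3^d.
Divisors of 10: 1, 2, 5, 10; μ(10/d) for each: 1, -1, -1, 1.
Σ = 3^1 − 3^2 − 3^5 + 3^10 = 58800.
N = 58800/10 = 5880.

5880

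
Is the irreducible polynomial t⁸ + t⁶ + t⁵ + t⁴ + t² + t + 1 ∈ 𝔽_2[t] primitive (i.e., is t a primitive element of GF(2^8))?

Write f(t) = t⁸ + t⁶ + t⁵ + t⁴ + t² + t + 1.
|GF(2^8)^×| = 2^8 − 1 = 255. Prime factorization: 255 = 3·5·17.
f is primitive ⇔ t has order 255 in GF(2)[t]/(f), i.e. t^(255/q) ≠ 1 for each prime q | 255.
t^(85) mod f = 1
t^(51) mod f = t⁶ + t⁴ + t³ + t² + t.
t^(15) mod f = t⁷ + t⁶ + t⁵ + t⁴ + t³ + t² + t.
Since t^(85) = 1, the order of t divides 85 < 255; not primitive.

No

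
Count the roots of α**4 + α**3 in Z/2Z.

2

Write h(α) = α**4 + α**3.
Evaluate at each of the 2 elements of Z/2Z:
h(0) = 0 → root; h(1) = 0 → root.
Roots: {0, 1}.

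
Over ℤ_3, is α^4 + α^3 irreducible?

No

Write m(α) = α^4 + α^3.
Check for roots in ℤ_3: m(0) = 0 → root; m(1) = 2; m(2) = 0 → root.
m(0) = 0, so (α) divides m(α); m is reducible.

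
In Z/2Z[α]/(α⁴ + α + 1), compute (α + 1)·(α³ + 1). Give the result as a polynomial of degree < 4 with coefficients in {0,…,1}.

α^3

Multiply in Z/2Z[α]: (α + 1)·(α³ + 1) = α⁴ + α³ + α + 1.
Reduce using α⁴ ≡ α + 1 (mod α⁴ + α + 1).
Reduced: α³.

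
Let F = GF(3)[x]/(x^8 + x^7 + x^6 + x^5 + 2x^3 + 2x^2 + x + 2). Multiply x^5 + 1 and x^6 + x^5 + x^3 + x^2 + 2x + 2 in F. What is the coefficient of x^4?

Multiply in GF(3)[x]: (x^5 + 1)·(x^6 + x^5 + x^3 + x^2 + 2x + 2) = x^11 + x^10 + x^8 + x^7 + x^3 + x^2 + 2x + 2.
Reduce using x^8 ≡ 2x^7 + 2x^6 + 2x^5 + x^3 + x^2 + 2x + 1 (mod x^8 + x^7 + x^6 + x^5 + 2x^3 + 2x^2 + x + 2).
Reduced: x^7 + x^6 + x^4 + 2x^3.

1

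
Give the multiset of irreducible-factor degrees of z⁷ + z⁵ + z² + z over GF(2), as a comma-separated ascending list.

Write h(z) = z⁷ + z⁵ + z² + z.
Roots in GF(2): h(0) = 0 → root; h(1) = 0 → root.
Linear factors from roots: (z), (z + 1).
Complete factorization: h(z) = (z)·(z + 1)·(z² + z + 1)·(z³ + z + 1).
Factor degrees with multiplicity: 1 + 1 + 2 + 3 = 7.

1, 1, 2, 3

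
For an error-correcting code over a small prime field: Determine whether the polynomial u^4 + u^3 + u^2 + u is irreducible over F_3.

No

Write f(u) = u^4 + u^3 + u^2 + u.
Check for roots in F_3: f(0) = 0 → root; f(1) = 1; f(2) = 0 → root.
f(0) = 0, so (u) divides f(u); f is reducible.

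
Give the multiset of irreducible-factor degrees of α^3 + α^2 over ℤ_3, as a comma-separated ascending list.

Write f(α) = α^3 + α^2.
Roots in ℤ_3: f(0) = 0 → root; f(1) = 2; f(2) = 0 → root.
Linear factors from roots: (α), (α + 1).
Complete factorization: f(α) = (α + 1)·(α)^2.
Factor degrees with multiplicity: 1 + 1 + 1 = 3.

1, 1, 1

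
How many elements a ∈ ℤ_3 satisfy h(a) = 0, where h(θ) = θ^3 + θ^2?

Evaluate at each of the 3 elements of ℤ_3:
h(0) = 0 → root; h(1) = 2; h(2) = 0 → root.
Roots: {0, 2}.

2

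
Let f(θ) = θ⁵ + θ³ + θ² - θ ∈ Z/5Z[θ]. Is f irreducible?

Check for roots in Z/5Z: f(0) = 0 → root; f(1) = 2; f(2) = 2; f(3) = 1; f(4) = 0 → root.
f(0) = 0, so (θ) divides f(θ); f is reducible.

No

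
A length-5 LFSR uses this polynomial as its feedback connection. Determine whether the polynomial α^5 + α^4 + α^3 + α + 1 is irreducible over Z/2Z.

Write g(α) = α^5 + α^4 + α^3 + α + 1.
Check for roots in Z/2Z: g(0) = 1; g(1) = 1.
No roots, so no linear factors.
Monic irreducibles of degree 2 over GF(2): α^2 + α + 1.
None of them divide g (all give nonzero remainder).
No irreducible factor of degree ≤ 2 exists, so g is irreducible over GF(2).

Yes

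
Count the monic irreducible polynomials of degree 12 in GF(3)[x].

44220

By the necklace-counting formula, N_3(12) = (1/12) Σ_{d|12} μ(12/d)·3^d.
Divisors of 12: 1, 2, 3, 4, 6, 12; μ(12/d) for each: 0, 1, 0, -1, -1, 1.
Σ = 3^2 − 3^4 − 3^6 + 3^12 = 530640.
N = 530640/12 = 44220.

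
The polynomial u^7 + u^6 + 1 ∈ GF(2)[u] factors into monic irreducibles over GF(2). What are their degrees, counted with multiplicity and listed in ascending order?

7

Write g(u) = u^7 + u^6 + 1.
Roots in GF(2): g(0) = 1; g(1) = 1.
Complete factorization: g(u) = (u^7 + u^6 + 1).
Factor degrees with multiplicity: 7 = 7.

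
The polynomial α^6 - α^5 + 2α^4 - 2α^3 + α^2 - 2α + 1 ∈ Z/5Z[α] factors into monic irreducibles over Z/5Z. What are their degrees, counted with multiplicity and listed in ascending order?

1, 1, 2, 2

Write f(α) = α^6 - α^5 + 2α^4 - 2α^3 + α^2 - 2α + 1.
Roots in Z/5Z: f(0) = 1; f(1) = 0 → root; f(2) = 4; f(3) = 3; f(4) = 0 → root.
Linear factors from roots: (α - 1), (α + 1).
Complete factorization: f(α) = (α + 1)·(α - 1)·(α^2 + α + 1)·(α^2 - 2α - 1).
Factor degrees with multiplicity: 1 + 1 + 2 + 2 = 6.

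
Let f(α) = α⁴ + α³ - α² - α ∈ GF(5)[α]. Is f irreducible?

Check for roots in GF(5): f(0) = 0 → root; f(1) = 0 → root; f(2) = 3; f(3) = 1; f(4) = 0 → root.
f(0) = 0, so (α) divides f(α); f is reducible.

No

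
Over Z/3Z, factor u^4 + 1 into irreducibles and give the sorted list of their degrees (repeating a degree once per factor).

2, 2

Write g(u) = u^4 + 1.
Roots in Z/3Z: g(0) = 1; g(1) = 2; g(2) = 2.
Complete factorization: g(u) = (u^2 + u - 1)·(u^2 - u - 1).
Factor degrees with multiplicity: 2 + 2 = 4.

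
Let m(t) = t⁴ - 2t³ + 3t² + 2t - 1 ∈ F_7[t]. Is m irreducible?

Yes

Check for roots in F_7: m(0) = 6; m(1) = 3; m(2) = 1; m(3) = 3; m(4) = 1; m(5) = 4; m(6) = 3.
No roots, so no linear factors.
Degree-2 irreducible divisors: test the 21 monic irreducibles of degree 2 over GF(7).
None of them divide m (all give nonzero remainder).
No irreducible factor of degree ≤ 2 exists, so m is irreducible over GF(7).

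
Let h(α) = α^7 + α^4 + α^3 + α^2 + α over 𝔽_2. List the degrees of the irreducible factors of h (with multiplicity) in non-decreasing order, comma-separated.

Roots in 𝔽_2: h(0) = 0 → root; h(1) = 1.
Linear factors from roots: (α).
Complete factorization: h(α) = (α)·(α^2 + α + 1)·(α^4 + α^3 + 1).
Factor degrees with multiplicity: 1 + 2 + 4 = 7.

1, 2, 4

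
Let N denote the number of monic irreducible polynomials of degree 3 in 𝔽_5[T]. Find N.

x^(5^3) − x is the product of all monic irreducibles of degree dividing 3; Möbius inversion gives N = (1/3) Σ μ(3/d)·5^d.
Divisors of 3: 1, 3; μ(3/d) for each: -1, 1.
Σ = − 5^1 + 5^3 = 120.
N = 120/3 = 40.

40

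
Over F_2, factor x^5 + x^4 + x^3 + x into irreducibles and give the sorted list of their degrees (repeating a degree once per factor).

1, 1, 3

Write f(x) = x^5 + x^4 + x^3 + x.
Roots in F_2: f(0) = 0 → root; f(1) = 0 → root.
Linear factors from roots: (x), (x + 1).
Complete factorization: f(x) = (x)·(x + 1)·(x^3 + x + 1).
Factor degrees with multiplicity: 1 + 1 + 3 = 5.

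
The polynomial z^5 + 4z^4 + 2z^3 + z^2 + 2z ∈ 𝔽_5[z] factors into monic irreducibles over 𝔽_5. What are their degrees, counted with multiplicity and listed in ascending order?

Write f(z) = z^5 + 4z^4 + 2z^3 + z^2 + 2z.
Roots in 𝔽_5: f(0) = 0 → root; f(1) = 0 → root; f(2) = 0 → root; f(3) = 1; f(4) = 0 → root.
Linear factors from roots: (z), (z + 4), (z + 3), (z + 1).
Complete factorization: f(z) = (z)·(z + 3)·(z + 4)·(z + 1)^2.
Factor degrees with multiplicity: 1 + 1 + 1 + 1 + 1 = 5.

1, 1, 1, 1, 1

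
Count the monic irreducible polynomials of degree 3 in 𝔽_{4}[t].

20

Gauss's count: N_{4}(3) = (1/3) Σ_{d|3} μ(3/d)·4^d.
Divisors of 3: 1, 3; μ(3/d) for each: -1, 1.
Σ = − 4^1 + 4^3 = 60.
N = 60/3 = 20.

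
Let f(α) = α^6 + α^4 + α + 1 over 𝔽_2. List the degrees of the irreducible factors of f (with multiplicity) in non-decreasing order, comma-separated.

1, 2, 3

Roots in 𝔽_2: f(0) = 1; f(1) = 0 → root.
Linear factors from roots: (α + 1).
Complete factorization: f(α) = (α + 1)·(α^2 + α + 1)·(α^3 + α + 1).
Factor degrees with multiplicity: 1 + 2 + 3 = 6.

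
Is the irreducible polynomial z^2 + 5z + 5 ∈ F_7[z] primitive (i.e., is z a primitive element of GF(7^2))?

Write f(z) = z^2 + 5z + 5.
|GF(7^2)^×| = 7^2 − 1 = 48. Prime factorization: 48 = 2^4·3.
f is primitive ⇔ z has order 48 in GF(7)[z]/(f), i.e. z^(48/q) ≠ 1 for each prime q | 48.
z^(24) mod f = 6.
z^(16) mod f = 4.
None equal 1, so z has full order 48; f is primitive.

Yes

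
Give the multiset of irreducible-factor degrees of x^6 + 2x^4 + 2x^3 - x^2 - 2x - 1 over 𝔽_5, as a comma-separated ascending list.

Write f(x) = x^6 + 2x^4 + 2x^3 - x^2 - 2x - 1.
Roots in 𝔽_5: f(0) = 4; f(1) = 1; f(2) = 3; f(3) = 4; f(4) = 1.
Complete factorization: f(x) = (x^6 + 2x^4 + 2x^3 - x^2 - 2x - 1).
Factor degrees with multiplicity: 6 = 6.

6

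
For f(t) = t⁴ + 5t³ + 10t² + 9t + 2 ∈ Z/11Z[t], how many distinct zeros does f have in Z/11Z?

2

Evaluate at each of the 11 elements of Z/11Z:
f(0) = 2; f(1) = 5; f(2) = 6; f(3) = 5; f(4) = 4; f(5) = 7; f(6) = 9; f(7) = 7; f(8) = 0 → root; f(9) = 0 → root; f(10) = 10.
Roots: {8, 9}.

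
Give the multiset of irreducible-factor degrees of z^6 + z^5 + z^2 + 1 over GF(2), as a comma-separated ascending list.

Write g(z) = z^6 + z^5 + z^2 + 1.
Roots in GF(2): g(0) = 1; g(1) = 0 → root.
Linear factors from roots: (z + 1).
Complete factorization: g(z) = (z + 1)·(z^2 + z + 1)·(z^3 + z^2 + 1).
Factor degrees with multiplicity: 1 + 2 + 3 = 6.

1, 2, 3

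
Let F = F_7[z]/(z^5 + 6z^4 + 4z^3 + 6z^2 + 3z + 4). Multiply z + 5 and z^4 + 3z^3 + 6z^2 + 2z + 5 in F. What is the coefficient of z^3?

Multiply in F_7[z]: (z + 5)·(z^4 + 3z^3 + 6z^2 + 2z + 5) = z^5 + z^4 + 4z^2 + z + 4.
Reduce using z^5 ≡ z^4 + 3z^3 + z^2 + 4z + 3 (mod z^5 + 6z^4 + 4z^3 + 6z^2 + 3z + 4).
Reduced: 2z^4 + 3z^3 + 5z^2 + 5z.

3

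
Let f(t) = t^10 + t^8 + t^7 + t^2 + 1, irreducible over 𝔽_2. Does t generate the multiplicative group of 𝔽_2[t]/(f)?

Yes

|GF(2^10)^×| = 2^10 − 1 = 1023. Prime factorization: 1023 = 3·11·31.
f is primitive ⇔ t has order 1023 in GF(2)[t]/(f), i.e. t^(1023/q) ≠ 1 for each prime q | 1023.
t^(341) mod f = t^8 + t^7 + t^6 + t^5 + t^2 + t + 1.
t^(93) mod f = t^8 + t^3 + t^2 + t.
t^(33) mod f = t^8 + t^7 + t^3 + t^2.
None equal 1, so t has full order 1023; f is primitive.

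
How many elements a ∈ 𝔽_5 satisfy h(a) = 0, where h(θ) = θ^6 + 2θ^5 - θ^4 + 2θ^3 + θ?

Evaluate at each of the 5 elements of 𝔽_5:
h(0) = 0 → root; h(1) = 0 → root; h(2) = 0 → root; h(3) = 1; h(4) = 0 → root.
Roots: {0, 1, 2, 4}.

4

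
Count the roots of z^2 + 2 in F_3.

2

Write P(z) = z^2 + 2.
Evaluate at each of the 3 elements of F_3:
P(0) = 2; P(1) = 0 → root; P(2) = 0 → root.
Roots: {1, 2}.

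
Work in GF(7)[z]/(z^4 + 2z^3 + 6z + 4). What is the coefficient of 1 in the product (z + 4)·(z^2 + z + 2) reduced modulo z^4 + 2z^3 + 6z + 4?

1

Multiply in GF(7)[z]: (z + 4)·(z^2 + z + 2) = z^3 + 5z^2 + 6z + 1.
Reduced: z^3 + 5z^2 + 6z + 1.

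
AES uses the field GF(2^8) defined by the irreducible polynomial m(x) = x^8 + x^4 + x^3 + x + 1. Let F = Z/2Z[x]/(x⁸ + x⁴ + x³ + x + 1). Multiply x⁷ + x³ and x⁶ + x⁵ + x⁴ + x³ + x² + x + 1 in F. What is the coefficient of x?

Multiply in Z/2Z[x]: (x⁷ + x³)·(x⁶ + x⁵ + x⁴ + x³ + x² + x + 1) = x¹³ + x¹² + x¹¹ + x¹⁰ + x⁶ + x⁵ + x⁴ + x³.
Reduce using x⁸ ≡ x⁴ + x³ + x + 1 (mod x⁸ + x⁴ + x³ + x + 1).
Reduced: x⁵ + x³ + x.

1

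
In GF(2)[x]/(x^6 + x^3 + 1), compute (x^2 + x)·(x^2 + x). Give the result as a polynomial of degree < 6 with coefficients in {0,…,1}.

x^4 + x^2

Multiply in GF(2)[x]: (x^2 + x)·(x^2 + x) = x^4 + x^2.
Reduced: x^4 + x^2.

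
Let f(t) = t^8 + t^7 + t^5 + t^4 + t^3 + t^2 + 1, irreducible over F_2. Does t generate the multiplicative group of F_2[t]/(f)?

No

|GF(2^8)^×| = 2^8 − 1 = 255. Prime factorization: 255 = 3·5·17.
f is primitive ⇔ t has order 255 in GF(2)[t]/(f), i.e. t^(255/q) ≠ 1 for each prime q | 255.
t^(85) mod f = 1
t^(51) mod f = t^7 + t^6 + t^2 + 1.
t^(15) mod f = t^7 + t^4 + t^2.
Since t^(85) = 1, the order of t divides 85 < 255; not primitive.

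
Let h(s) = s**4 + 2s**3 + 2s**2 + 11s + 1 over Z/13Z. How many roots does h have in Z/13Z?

4

Evaluate at each of the 13 elements of Z/13Z:
h(0) = 1; h(1) = 4; h(2) = 11; h(3) = 5; h(4) = 6; h(5) = 6; h(6) = 8; h(7) = 0 → root; h(8) = 7; h(9) = 0 → root; h(10) = 0 → root; h(11) = 0 → root; h(12) = 4.
Roots: {7, 9, 10, 11}.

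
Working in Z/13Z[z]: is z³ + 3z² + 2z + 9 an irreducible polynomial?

Yes

Write h(z) = z³ + 3z² + 2z + 9.
Check each element of Z/13Z for a root: h(0)=9, h(1)=2, h(2)=7, h(3)=4, h(4)=12, h(5)=11, h(6)=7, h(7)=6, h(8)=1, h(9)=11, h(10)=3, h(11)=9, h(12)=9.
No roots. A degree-3 polynomial over a field with no linear factor is irreducible.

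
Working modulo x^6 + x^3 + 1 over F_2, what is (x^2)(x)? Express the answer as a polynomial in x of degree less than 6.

Multiply in F_2[x]: (x^2)·(x) = x^3.
Reduced: x^3.

x^3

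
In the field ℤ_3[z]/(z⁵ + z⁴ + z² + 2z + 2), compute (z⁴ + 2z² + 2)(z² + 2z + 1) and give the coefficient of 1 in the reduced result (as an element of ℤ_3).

Multiply in ℤ_3[z]: (z⁴ + 2z² + 2)·(z² + 2z + 1) = z⁶ + 2z⁵ + z³ + z² + z + 2.
Reduce using z⁵ ≡ 2z⁴ + 2z² + z + 1 (mod z⁵ + z⁴ + z² + 2z + 2).
Reduced: 2z⁴ + z².

0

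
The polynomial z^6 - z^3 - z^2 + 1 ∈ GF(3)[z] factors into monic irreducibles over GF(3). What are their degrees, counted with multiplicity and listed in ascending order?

1, 2, 3

Write h(z) = z^6 - z^3 - z^2 + 1.
Roots in GF(3): h(0) = 1; h(1) = 0 → root; h(2) = 2.
Linear factors from roots: (z - 1).
Complete factorization: h(z) = (z - 1)·(z^2 + z - 1)·(z^3 - z + 1).
Factor degrees with multiplicity: 1 + 2 + 3 = 6.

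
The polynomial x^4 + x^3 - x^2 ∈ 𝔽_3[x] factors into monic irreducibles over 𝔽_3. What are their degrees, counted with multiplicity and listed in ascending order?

1, 1, 2

Write h(x) = x^4 + x^3 - x^2.
Roots in 𝔽_3: h(0) = 0 → root; h(1) = 1; h(2) = 2.
Linear factors from roots: (x).
Complete factorization: h(x) = (x)^2·(x^2 + x - 1).
Factor degrees with multiplicity: 1 + 1 + 2 = 4.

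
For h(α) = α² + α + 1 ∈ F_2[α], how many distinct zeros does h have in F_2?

0

Evaluate at each of the 2 elements of F_2:
h(0) = 1; h(1) = 1.
No element is a root.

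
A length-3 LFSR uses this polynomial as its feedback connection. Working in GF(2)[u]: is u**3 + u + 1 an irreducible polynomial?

Yes

Write P(u) = u**3 + u + 1.
Check for roots in GF(2): P(0) = 1; P(1) = 1.
No roots. A degree-3 polynomial over a field with no linear factor is irreducible.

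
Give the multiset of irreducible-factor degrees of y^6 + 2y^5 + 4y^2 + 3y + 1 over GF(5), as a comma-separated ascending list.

2, 4

Write g(y) = y^6 + 2y^5 + 4y^2 + 3y + 1.
Roots in GF(5): g(0) = 1; g(1) = 1; g(2) = 1; g(3) = 1; g(4) = 1.
Complete factorization: g(y) = (y^2 + 4y + 1)·(y^4 + 3y^3 + 2y^2 + 4y + 1).
Factor degrees with multiplicity: 2 + 4 = 6.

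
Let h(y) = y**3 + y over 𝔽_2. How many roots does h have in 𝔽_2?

Evaluate at each of the 2 elements of 𝔽_2:
h(0) = 0 → root; h(1) = 0 → root.
Roots: {0, 1}.

2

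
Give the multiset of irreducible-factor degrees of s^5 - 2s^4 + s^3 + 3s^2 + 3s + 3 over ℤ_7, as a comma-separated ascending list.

1, 1, 1, 2

Write g(s) = s^5 - 2s^4 + s^3 + 3s^2 + 3s + 3.
Linear factors from roots: (s - 3), (s + 2).
Complete factorization: g(s) = (s - 3)·(s + 2)^2·(s^2 - 3s - 2).
Factor degrees with multiplicity: 1 + 1 + 1 + 2 = 5.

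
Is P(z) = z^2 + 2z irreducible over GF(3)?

No

Check for roots in GF(3): P(0) = 0 → root; P(1) = 0 → root; P(2) = 2.
P(0) = 0, so (z) divides P(z); P is reducible.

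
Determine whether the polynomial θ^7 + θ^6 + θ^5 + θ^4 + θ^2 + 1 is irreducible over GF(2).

Write m(θ) = θ^7 + θ^6 + θ^5 + θ^4 + θ^2 + 1.
Check for roots in GF(2): m(0) = 1; m(1) = 0 → root.
m(1) = 0, so (θ − 1) divides m(θ); m is reducible.

No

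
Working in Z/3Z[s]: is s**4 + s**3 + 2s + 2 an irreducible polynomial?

No

Write m(s) = s**4 + s**3 + 2s + 2.
Check for roots in Z/3Z: m(0) = 2; m(1) = 0 → root; m(2) = 0 → root.
m(1) = 0, so (s − 1) divides m(s); m is reducible.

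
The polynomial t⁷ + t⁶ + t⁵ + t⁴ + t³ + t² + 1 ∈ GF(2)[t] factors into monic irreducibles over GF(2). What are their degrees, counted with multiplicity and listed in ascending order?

Write h(t) = t⁷ + t⁶ + t⁵ + t⁴ + t³ + t² + 1.
Roots in GF(2): h(0) = 1; h(1) = 1.
Complete factorization: h(t) = (t⁷ + t⁶ + t⁵ + t⁴ + t³ + t² + 1).
Factor degrees with multiplicity: 7 = 7.

7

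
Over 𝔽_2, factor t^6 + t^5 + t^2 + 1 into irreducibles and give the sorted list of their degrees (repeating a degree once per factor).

Write f(t) = t^6 + t^5 + t^2 + 1.
Roots in 𝔽_2: f(0) = 1; f(1) = 0 → root.
Linear factors from roots: (t + 1).
Complete factorization: f(t) = (t + 1)·(t^2 + t + 1)·(t^3 + t^2 + 1).
Factor degrees with multiplicity: 1 + 2 + 3 = 6.

1, 2, 3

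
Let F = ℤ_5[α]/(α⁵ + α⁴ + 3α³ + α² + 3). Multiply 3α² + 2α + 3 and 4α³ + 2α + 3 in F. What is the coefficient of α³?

2

Multiply in ℤ_5[α]: (3α² + 2α + 3)·(4α³ + 2α + 3) = 2α⁵ + 3α⁴ + 3α³ + 3α² + 2α + 4.
Reduce using α⁵ ≡ 4α⁴ + 2α³ + 4α² + 2 (mod α⁵ + α⁴ + 3α³ + α² + 3).
Reduced: α⁴ + 2α³ + α² + 2α + 3.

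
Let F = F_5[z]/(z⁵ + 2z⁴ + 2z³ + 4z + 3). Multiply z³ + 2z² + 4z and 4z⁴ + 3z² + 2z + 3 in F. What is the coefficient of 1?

2

Multiply in F_5[z]: (z³ + 2z² + 4z)·(4z⁴ + 3z² + 2z + 3) = 4z⁷ + 3z⁶ + 4z⁵ + 3z⁴ + 4z³ + 4z² + 2z.
Reduce using z⁵ ≡ 3z⁴ + 3z³ + z + 2 (mod z⁵ + 2z⁴ + 2z³ + 4z + 3).
Reduced: z⁴ + z³ + 2z² + 3z + 2.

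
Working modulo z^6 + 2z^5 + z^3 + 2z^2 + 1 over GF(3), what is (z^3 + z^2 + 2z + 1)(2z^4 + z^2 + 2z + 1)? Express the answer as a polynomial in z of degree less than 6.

Multiply in GF(3)[z]: (z^3 + z^2 + 2z + 1)·(2z^4 + z^2 + 2z + 1) = 2z^7 + 2z^6 + 2z^5 + 2z^4 + 2z^3 + z + 1.
Reduce using z^6 ≡ z^5 + 2z^3 + z^2 + 2 (mod z^6 + 2z^5 + z^3 + 2z^2 + 1).
Reduced: z^2 + 2z.

z^2 + 2z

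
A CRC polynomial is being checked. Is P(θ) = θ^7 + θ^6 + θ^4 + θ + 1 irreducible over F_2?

Check for roots in F_2: P(0) = 1; P(1) = 1.
No roots, so no linear factors.
Monic irreducibles of degree 2 over GF(2): θ^2 + θ + 1.
None of them divide P (all give nonzero remainder).
Monic irreducibles of degree 3 over GF(2): θ^3 + θ + 1, θ^3 + θ^2 + 1.
None of them divide P (all give nonzero remainder).
No irreducible factor of degree ≤ 3 exists, so P is irreducible over GF(2).

Yes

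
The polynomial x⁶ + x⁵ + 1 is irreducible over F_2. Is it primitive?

Yes

Write f(x) = x⁶ + x⁵ + 1.
|GF(2^6)^×| = 2^6 − 1 = 63. Prime factorization: 63 = 3^2·7.
f is primitive ⇔ x has order 63 in GF(2)[x]/(f), i.e. x^(63/q) ≠ 1 for each prime q | 63.
x^(21) mod f = x⁵ + x⁴ + x³ + 1.
x^(9) mod f = x⁵ + x³ + x² + x + 1.
None equal 1, so x has full order 63; f is primitive.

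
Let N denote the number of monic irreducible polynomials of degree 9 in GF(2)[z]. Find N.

The number of monic irreducibles of degree 9 over GF(2) is (1/9)·Σ_{d∣9} μ(9/d) 2^d.
Divisors of 9: 1, 3, 9; μ(9/d) for each: 0, -1, 1.
Σ = − 2^3 + 2^9 = 504.
N = 504/9 = 56.

56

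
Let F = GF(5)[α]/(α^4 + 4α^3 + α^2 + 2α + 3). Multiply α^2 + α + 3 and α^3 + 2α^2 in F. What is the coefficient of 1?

Multiply in GF(5)[α]: (α^2 + α + 3)·(α^3 + 2α^2) = α^5 + 3α^4 + α^2.
Reduce using α^4 ≡ α^3 + 4α^2 + 3α + 2 (mod α^4 + 4α^3 + α^2 + 2α + 3).
Reduced: 3α^3 + 4α + 3.

3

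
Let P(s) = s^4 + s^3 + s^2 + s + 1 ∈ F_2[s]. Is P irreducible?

Check for roots in F_2: P(0) = 1; P(1) = 1.
No roots, so no linear factors.
Monic irreducibles of degree 2 over GF(2): s^2 + s + 1.
None of them divide P (all give nonzero remainder).
No irreducible factor of degree ≤ 2 exists, so P is irreducible over GF(2).

Yes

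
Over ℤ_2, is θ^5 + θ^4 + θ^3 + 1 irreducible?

Write m(θ) = θ^5 + θ^4 + θ^3 + 1.
Check for roots in ℤ_2: m(0) = 1; m(1) = 0 → root.
m(1) = 0, so (θ − 1) divides m(θ); m is reducible.

No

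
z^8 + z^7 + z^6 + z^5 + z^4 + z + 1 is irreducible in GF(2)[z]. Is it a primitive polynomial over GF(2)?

No

Write f(z) = z^8 + z^7 + z^6 + z^5 + z^4 + z + 1.
|GF(2^8)^×| = 2^8 − 1 = 255. Prime factorization: 255 = 3·5·17.
f is primitive ⇔ z has order 255 in GF(2)[z]/(f), i.e. z^(255/q) ≠ 1 for each prime q | 255.
z^(85) mod f = z^6 + z^5 + z^4.
z^(51) mod f = 1
z^(15) mod f = z^7 + z^4 + z^3 + 1.
Since z^(51) = 1, the order of z divides 51 < 255; not primitive.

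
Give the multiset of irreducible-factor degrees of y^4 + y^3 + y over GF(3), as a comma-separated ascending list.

1, 1, 2

Write f(y) = y^4 + y^3 + y.
Roots in GF(3): f(0) = 0 → root; f(1) = 0 → root; f(2) = 2.
Linear factors from roots: (y), (y - 1).
Complete factorization: f(y) = (y)·(y - 1)·(y^2 - y - 1).
Factor degrees with multiplicity: 1 + 1 + 2 = 4.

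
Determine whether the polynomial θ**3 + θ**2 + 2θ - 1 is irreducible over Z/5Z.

No

Write f(θ) = θ**3 + θ**2 + 2θ - 1.
Check for roots in Z/5Z: f(0) = 4; f(1) = 3; f(2) = 0 → root; f(3) = 1; f(4) = 2.
f(2) = 0, so (θ − 2) divides f(θ); f is reducible.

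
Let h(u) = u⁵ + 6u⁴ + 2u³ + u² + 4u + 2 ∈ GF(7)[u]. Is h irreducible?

Check for roots in GF(7): h(0) = 2; h(1) = 2; h(2) = 4; h(3) = 1; h(4) = 6; h(5) = 4; h(6) = 2.
No roots, so no linear factors.
Degree-2 irreducible divisors: test the 21 monic irreducibles of degree 2 over GF(7).
None of them divide h (all give nonzero remainder).
No irreducible factor of degree ≤ 2 exists, so h is irreducible over GF(7).

Yes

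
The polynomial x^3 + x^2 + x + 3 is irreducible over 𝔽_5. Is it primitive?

Write f(x) = x^3 + x^2 + x + 3.
|GF(5^3)^×| = 5^3 − 1 = 124. Prime factorization: 124 = 2^2·31.
f is primitive ⇔ x has order 124 in GF(5)[x]/(f), i.e. x^(124/q) ≠ 1 for each prime q | 124.
x^(62) mod f = 4.
x^(4) mod f = 3x + 3.
None equal 1, so x has full order 124; f is primitive.

Yes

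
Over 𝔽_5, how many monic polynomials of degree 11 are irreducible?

4438920

By the necklace-counting formula, N_5(11) = (1/11) Σ_{d|11} μ(11/d)·5^d.
Divisors of 11: 1, 11; μ(11/d) for each: -1, 1.
Σ = − 5^1 + 5^11 = 48828120.
N = 48828120/11 = 4438920.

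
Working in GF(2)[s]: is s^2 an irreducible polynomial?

Write f(s) = s^2.
Check for roots in GF(2): f(0) = 0 → root; f(1) = 1.
f(0) = 0, so (s) divides f(s); f is reducible.

No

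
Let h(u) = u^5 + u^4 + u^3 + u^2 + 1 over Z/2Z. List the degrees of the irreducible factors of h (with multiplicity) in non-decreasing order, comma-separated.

5

Roots in Z/2Z: h(0) = 1; h(1) = 1.
Complete factorization: h(u) = (u^5 + u^4 + u^3 + u^2 + 1).
Factor degrees with multiplicity: 5 = 5.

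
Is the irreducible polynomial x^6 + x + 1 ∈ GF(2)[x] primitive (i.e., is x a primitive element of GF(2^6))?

Yes

Write f(x) = x^6 + x + 1.
|GF(2^6)^×| = 2^6 − 1 = 63. Prime factorization: 63 = 3^2·7.
f is primitive ⇔ x has order 63 in GF(2)[x]/(f), i.e. x^(63/q) ≠ 1 for each prime q | 63.
x^(21) mod f = x^5 + x^4 + x^3 + x + 1.
x^(9) mod f = x^4 + x^3.
None equal 1, so x has full order 63; f is primitive.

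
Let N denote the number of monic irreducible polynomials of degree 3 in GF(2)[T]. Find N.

x^(2^3) − x is the product of all monic irreducibles of degree dividing 3; Möbius inversion gives N = (1/3) Σ μ(3/d)·2^d.
Divisors of 3: 1, 3; μ(3/d) for each: -1, 1.
Σ = − 2^1 + 2^3 = 6.
N = 6/3 = 2.

2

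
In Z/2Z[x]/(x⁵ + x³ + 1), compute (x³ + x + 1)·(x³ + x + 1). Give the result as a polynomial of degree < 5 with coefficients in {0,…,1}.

x^4 + x^2 + x + 1

Multiply in Z/2Z[x]: (x³ + x + 1)·(x³ + x + 1) = x⁶ + x² + 1.
Reduce using x⁵ ≡ x³ + 1 (mod x⁵ + x³ + 1).
Reduced: x⁴ + x² + x + 1.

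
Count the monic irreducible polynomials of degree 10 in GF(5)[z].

Gauss's count: N_{5}(10) = (1/10) Σ_{d|10} μ(10/d)·5^d.
Divisors of 10: 1, 2, 5, 10; μ(10/d) for each: 1, -1, -1, 1.
Σ = 5^1 − 5^2 − 5^5 + 5^10 = 9762480.
N = 9762480/10 = 976248.

976248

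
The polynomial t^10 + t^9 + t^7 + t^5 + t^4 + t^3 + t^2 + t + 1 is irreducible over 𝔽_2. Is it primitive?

No

Write f(t) = t^10 + t^9 + t^7 + t^5 + t^4 + t^3 + t^2 + t + 1.
|GF(2^10)^×| = 2^10 − 1 = 1023. Prime factorization: 1023 = 3·11·31.
f is primitive ⇔ t has order 1023 in GF(2)[t]/(f), i.e. t^(1023/q) ≠ 1 for each prime q | 1023.
t^(341) mod f = 1
t^(93) mod f = t^9 + t^8 + t^6 + t^5.
t^(33) mod f = t^9 + t^8 + t^7 + t^6 + t^4 + t^3 + t.
Since t^(341) = 1, the order of t divides 341 < 1023; not primitive.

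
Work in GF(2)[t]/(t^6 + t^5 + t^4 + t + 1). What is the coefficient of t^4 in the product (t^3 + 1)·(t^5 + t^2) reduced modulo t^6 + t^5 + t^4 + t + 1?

0

Multiply in GF(2)[t]: (t^3 + 1)·(t^5 + t^2) = t^8 + t^2.
Reduce using t^6 ≡ t^5 + t^4 + t + 1 (mod t^6 + t^5 + t^4 + t + 1).
Reduced: t^5 + t^3 + t^2 + t.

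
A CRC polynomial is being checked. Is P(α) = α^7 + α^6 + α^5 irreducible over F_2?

No

Check for roots in F_2: P(0) = 0 → root; P(1) = 1.
P(0) = 0, so (α) divides P(α); P is reducible.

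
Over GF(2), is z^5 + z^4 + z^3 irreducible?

Write g(z) = z^5 + z^4 + z^3.
Check for roots in GF(2): g(0) = 0 → root; g(1) = 1.
g(0) = 0, so (z) divides g(z); g is reducible.

No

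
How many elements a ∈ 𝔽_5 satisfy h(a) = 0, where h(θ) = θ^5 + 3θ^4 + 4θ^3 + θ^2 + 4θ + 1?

1

Evaluate at each of the 5 elements of 𝔽_5:
h(0) = 1; h(1) = 4; h(2) = 0 → root; h(3) = 1; h(4) = 1.
Roots: {2}.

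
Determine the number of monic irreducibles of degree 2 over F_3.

3

The number of monic irreducibles of degree 2 over GF(3) is (1/2)·Σ_{d∣2} μ(2/d) 3^d.
Divisors of 2: 1, 2; μ(2/d) for each: -1, 1.
Σ = − 3^1 + 3^2 = 6.
N = 6/2 = 3.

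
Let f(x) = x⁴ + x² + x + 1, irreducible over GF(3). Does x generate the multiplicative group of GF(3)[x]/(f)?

No

|GF(3^4)^×| = 3^4 − 1 = 80. Prime factorization: 80 = 2^4·5.
f is primitive ⇔ x has order 80 in GF(3)[x]/(f), i.e. x^(80/q) ≠ 1 for each prime q | 80.
x^(40) mod f = 1
x^(16) mod f = x³ + 2.
Since x^(40) = 1, the order of x divides 40 < 80; not primitive.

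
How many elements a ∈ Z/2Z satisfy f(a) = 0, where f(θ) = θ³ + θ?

Evaluate at each of the 2 elements of Z/2Z:
f(0) = 0 → root; f(1) = 0 → root.
Roots: {0, 1}.

2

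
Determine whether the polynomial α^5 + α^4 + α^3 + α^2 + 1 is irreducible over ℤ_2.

Yes

Write P(α) = α^5 + α^4 + α^3 + α^2 + 1.
Check for roots in ℤ_2: P(0) = 1; P(1) = 1.
No roots, so no linear factors.
Monic irreducibles of degree 2 over GF(2): α^2 + α + 1.
None of them divide P (all give nonzero remainder).
No irreducible factor of degree ≤ 2 exists, so P is irreducible over GF(2).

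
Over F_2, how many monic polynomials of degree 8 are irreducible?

30

x^(2^8) − x is the product of all monic irreducibles of degree dividing 8; Möbius inversion gives N = (1/8) Σ μ(8/d)·2^d.
Divisors of 8: 1, 2, 4, 8; μ(8/d) for each: 0, 0, -1, 1.
Σ = − 2^4 + 2^8 = 240.
N = 240/8 = 30.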